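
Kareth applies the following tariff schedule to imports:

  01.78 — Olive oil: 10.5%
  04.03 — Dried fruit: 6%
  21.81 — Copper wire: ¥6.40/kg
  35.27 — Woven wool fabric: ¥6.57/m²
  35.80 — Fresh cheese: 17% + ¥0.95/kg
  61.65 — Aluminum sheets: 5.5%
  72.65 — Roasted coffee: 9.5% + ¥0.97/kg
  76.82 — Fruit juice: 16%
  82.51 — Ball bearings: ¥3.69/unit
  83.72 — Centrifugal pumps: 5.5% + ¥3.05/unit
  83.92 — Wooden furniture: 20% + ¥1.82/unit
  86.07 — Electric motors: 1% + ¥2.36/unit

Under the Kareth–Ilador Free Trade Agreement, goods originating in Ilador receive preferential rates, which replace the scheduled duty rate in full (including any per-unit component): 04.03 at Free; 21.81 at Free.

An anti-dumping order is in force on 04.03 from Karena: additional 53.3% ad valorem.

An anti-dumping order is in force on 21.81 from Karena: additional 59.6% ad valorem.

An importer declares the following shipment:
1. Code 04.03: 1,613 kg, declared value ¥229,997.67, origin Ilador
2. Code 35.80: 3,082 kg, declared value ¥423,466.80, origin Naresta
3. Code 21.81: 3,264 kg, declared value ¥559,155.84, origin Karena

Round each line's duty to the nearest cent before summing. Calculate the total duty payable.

¥429,063.74

Line 1 (04.03, Ilador, 1,613 kg, ¥229,997.67):
Base rate for 04.03 is 6%.
Origin Ilador qualifies under the Kareth–Ilador agreement and 04.03 is covered: preferential rate Free applies instead.
The additional-duty order on 04.03 targets Karena, not Ilador; it does not apply.
Duty = ¥229,997.67 × 0% = ¥0.00.
Line 2 (35.80, Naresta, 3,082 kg, ¥423,466.80):
Base rate for 35.80 is 17% + ¥0.95/kg.
Duty = ¥423,466.80 × 17% + 3,082 × ¥0.95 = ¥74,917.26.
Line 3 (21.81, Karena, 3,264 kg, ¥559,155.84):
Base rate for 21.81 is ¥6.40/kg.
21.81 has an FTA preferential rate, but origin Karena is not Ilador; base rate stands.
Additional duty on 21.81 from Karena: +59.6% ad valorem. Applied ad valorem rate = 59.6%.
Duty = ¥559,155.84 × 59.6% + 3,264 × ¥6.40 = ¥354,146.48.
Total = ¥0.00 + ¥74,917.26 + ¥354,146.48 = ¥429,063.74.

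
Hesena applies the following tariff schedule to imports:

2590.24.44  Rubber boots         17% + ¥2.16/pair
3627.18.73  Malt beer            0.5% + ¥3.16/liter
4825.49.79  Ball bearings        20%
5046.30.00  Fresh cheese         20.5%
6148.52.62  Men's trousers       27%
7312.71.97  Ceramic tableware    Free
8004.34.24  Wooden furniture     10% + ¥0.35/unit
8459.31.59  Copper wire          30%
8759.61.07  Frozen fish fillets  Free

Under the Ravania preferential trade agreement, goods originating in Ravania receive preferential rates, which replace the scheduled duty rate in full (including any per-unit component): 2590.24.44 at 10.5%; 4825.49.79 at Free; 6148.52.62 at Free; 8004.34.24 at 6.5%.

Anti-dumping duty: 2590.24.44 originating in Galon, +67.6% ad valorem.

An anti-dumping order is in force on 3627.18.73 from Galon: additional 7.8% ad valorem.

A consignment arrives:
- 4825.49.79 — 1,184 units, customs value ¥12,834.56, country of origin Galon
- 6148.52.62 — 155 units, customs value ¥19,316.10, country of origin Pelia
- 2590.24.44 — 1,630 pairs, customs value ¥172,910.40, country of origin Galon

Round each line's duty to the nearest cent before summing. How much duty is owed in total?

Line 1 (4825.49.79, Galon, 1,184 units, ¥12,834.56):
Base rate for 4825.49.79 is 20%.
4825.49.79 has an FTA preferential rate, but origin Galon is not Ravania; base rate stands.
Duty = ¥12,834.56 × 20% = ¥2,566.91.
Line 2 (6148.52.62, Pelia, 155 units, ¥19,316.10):
Base rate for 6148.52.62 is 27%.
6148.52.62 has an FTA preferential rate, but origin Pelia is not Ravania; base rate stands.
Duty = ¥19,316.10 × 27% = ¥5,215.35.
Line 3 (2590.24.44, Galon, 1,630 pairs, ¥172,910.40):
Base rate for 2590.24.44 is 17% + ¥2.16/pair.
2590.24.44 has an FTA preferential rate, but origin Galon is not Ravania; base rate stands.
Additional duty on 2590.24.44 from Galon: +67.6%. Applied ad valorem rate: 17% + 67.6% = 84.6%.
Duty = ¥172,910.40 × 84.6% + 1,630 × ¥2.16 = ¥149,803.00.
Total = ¥2,566.91 + ¥5,215.35 + ¥149,803.00 = ¥157,585.26.

¥157,585.26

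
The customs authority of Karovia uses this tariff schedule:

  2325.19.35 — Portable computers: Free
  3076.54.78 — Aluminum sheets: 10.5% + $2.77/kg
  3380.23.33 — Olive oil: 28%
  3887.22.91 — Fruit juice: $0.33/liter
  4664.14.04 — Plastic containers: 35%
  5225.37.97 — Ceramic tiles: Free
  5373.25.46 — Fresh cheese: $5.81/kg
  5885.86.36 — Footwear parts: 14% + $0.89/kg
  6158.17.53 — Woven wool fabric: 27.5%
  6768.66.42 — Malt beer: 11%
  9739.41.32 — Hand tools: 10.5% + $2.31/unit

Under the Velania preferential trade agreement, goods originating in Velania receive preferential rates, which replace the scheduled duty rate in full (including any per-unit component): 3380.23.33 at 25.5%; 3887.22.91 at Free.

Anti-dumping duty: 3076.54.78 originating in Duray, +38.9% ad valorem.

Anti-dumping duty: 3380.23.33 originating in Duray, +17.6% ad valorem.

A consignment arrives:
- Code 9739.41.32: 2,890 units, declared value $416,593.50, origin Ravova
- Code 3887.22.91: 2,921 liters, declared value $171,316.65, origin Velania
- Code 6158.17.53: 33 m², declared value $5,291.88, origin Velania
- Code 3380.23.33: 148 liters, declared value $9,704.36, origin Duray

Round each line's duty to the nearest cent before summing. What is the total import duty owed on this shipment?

Line 1 (9739.41.32, Ravova, 2,890 units, $416,593.50):
Base rate for 9739.41.32 is 10.5% + $2.31/unit.
Duty = $416,593.50 × 10.5% + 2,890 × $2.31 = $50,418.22.
Line 2 (3887.22.91, Velania, 2,921 liters, $171,316.65):
Base rate for 3887.22.91 is $0.33/liter.
Origin Velania qualifies under the Karovia–Velania agreement and 3887.22.91 is covered: preferential rate Free applies instead.
Duty = $171,316.65 × 0% = $0.00.
Line 3 (6158.17.53, Velania, 33 m², $5,291.88):
Base rate for 6158.17.53 is 27.5%.
Origin Velania is the FTA partner but 6158.17.53 is not on the preference list; base rate stands.
Duty = $5,291.88 × 27.5% = $1,455.27.
Line 4 (3380.23.33, Duray, 148 liters, $9,704.36):
Base rate for 3380.23.33 is 28%.
3380.23.33 has an FTA preferential rate, but origin Duray is not Velania; base rate stands.
Additional duty on 3380.23.33 from Duray: +17.6%. Applied ad valorem rate: 28% + 17.6% = 45.6%.
Duty = $9,704.36 × 45.6% = $4,425.19.
Total = $50,418.22 + $0.00 + $1,455.27 + $4,425.19 = $56,298.68.

$56,298.68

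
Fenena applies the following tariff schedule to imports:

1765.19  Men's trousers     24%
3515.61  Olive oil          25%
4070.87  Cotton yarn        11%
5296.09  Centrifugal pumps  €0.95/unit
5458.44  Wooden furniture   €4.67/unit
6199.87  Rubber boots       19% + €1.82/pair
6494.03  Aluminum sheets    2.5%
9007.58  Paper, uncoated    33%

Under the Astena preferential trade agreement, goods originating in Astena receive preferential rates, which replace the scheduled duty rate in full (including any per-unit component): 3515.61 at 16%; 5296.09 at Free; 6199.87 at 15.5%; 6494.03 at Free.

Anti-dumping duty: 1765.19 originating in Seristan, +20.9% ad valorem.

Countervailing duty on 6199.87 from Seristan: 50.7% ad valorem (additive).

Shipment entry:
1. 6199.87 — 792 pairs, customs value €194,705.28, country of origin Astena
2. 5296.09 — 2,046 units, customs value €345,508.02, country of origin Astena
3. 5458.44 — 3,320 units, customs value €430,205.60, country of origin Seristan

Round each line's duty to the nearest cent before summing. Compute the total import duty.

€45,683.72

Line 1 (6199.87, Astena, 792 pairs, €194,705.28):
Base rate for 6199.87 is 19% + €1.82/pair.
Origin Astena qualifies under the Fenena–Astena agreement and 6199.87 is covered: preferential rate 15.5% applies instead.
The additional-duty order on 6199.87 targets Seristan, not Astena; it does not apply.
Duty = €194,705.28 × 15.5% = €30,179.32.
Line 2 (5296.09, Astena, 2,046 units, €345,508.02):
Base rate for 5296.09 is €0.95/unit.
Origin Astena qualifies under the Fenena–Astena agreement and 5296.09 is covered: preferential rate Free applies instead.
Duty = €345,508.02 × 0% = €0.00.
Line 3 (5458.44, Seristan, 3,320 units, €430,205.60):
Base rate for 5458.44 is €4.67/unit.
Duty = 3,320 × €4.67 = €15,504.40.
Total = €30,179.32 + €0.00 + €15,504.40 = €45,683.72.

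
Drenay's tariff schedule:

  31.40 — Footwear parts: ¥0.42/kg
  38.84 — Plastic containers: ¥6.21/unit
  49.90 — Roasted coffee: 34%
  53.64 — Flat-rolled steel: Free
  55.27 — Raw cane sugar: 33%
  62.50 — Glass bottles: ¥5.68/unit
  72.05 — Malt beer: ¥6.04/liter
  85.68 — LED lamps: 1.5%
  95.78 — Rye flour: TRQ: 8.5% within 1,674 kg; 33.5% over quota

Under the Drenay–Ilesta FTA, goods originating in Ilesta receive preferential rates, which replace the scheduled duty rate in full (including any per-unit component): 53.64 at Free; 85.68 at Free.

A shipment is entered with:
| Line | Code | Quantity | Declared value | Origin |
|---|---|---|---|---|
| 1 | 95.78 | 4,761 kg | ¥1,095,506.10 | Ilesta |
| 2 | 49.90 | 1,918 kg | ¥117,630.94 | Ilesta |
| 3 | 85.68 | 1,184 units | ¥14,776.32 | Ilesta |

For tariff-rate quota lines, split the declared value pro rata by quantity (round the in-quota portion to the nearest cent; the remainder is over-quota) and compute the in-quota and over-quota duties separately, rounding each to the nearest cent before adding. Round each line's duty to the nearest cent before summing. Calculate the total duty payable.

Line 1 (95.78, Ilesta, 4,761 kg, ¥1,095,506.10):
Code 95.78 is under a tariff-rate quota (threshold 1,674 kg). In-quota: 1,674 kg at 8.5%; over-quota: 3,087 kg at 33.5%.
Pro-rata value split: in-quota = ¥1,095,506.10 × 1,674/4,761 = ¥385,187.40; over-quota = ¥1,095,506.10 − ¥385,187.40 = ¥710,318.70.
In-quota duty = ¥385,187.40 × 8.5% = ¥32,740.93. Over-quota duty = ¥710,318.70 × 33.5% = ¥237,956.76.
Line duty = ¥32,740.93 + ¥237,956.76 = ¥270,697.69.
Line 2 (49.90, Ilesta, 1,918 kg, ¥117,630.94):
Base rate for 49.90 is 34%.
Origin Ilesta is the FTA partner but 49.90 is not on the preference list; base rate stands.
Duty = ¥117,630.94 × 34% = ¥39,994.52.
Line 3 (85.68, Ilesta, 1,184 units, ¥14,776.32):
Base rate for 85.68 is 1.5%.
Origin Ilesta qualifies under the Drenay–Ilesta agreement and 85.68 is covered: preferential rate Free applies instead.
Duty = ¥14,776.32 × 0% = ¥0.00.
Total = ¥270,697.69 + ¥39,994.52 + ¥0.00 = ¥310,692.21.

¥310,692.21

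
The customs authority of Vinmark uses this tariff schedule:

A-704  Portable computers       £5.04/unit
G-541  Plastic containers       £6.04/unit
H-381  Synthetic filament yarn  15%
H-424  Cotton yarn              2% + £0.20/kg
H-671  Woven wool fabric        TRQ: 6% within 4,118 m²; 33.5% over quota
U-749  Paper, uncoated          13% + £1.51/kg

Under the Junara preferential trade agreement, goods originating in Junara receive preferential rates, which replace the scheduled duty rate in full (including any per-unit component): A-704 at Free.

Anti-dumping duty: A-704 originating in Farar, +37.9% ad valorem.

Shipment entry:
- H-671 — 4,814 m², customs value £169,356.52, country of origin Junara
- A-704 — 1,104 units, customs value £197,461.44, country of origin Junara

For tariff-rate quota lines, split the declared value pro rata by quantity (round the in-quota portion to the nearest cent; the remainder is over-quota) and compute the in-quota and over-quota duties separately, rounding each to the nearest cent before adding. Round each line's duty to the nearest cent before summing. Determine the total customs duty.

£16,894.84

Line 1 (H-671, Junara, 4,814 m², £169,356.52):
Code H-671 is under a tariff-rate quota (threshold 4,118 m²). In-quota: 4,118 m² at 6%; over-quota: 696 m² at 33.5%.
Pro-rata value split: in-quota = £169,356.52 × 4,118/4,814 = £144,871.24; over-quota = £169,356.52 − £144,871.24 = £24,485.28.
In-quota duty = £144,871.24 × 6% = £8,692.27. Over-quota duty = £24,485.28 × 33.5% = £8,202.57.
Line duty = £8,692.27 + £8,202.57 = £16,894.84.
Line 2 (A-704, Junara, 1,104 units, £197,461.44):
Base rate for A-704 is £5.04/unit.
Origin Junara qualifies under the Vinmark–Junara agreement and A-704 is covered: preferential rate Free applies instead.
The additional-duty order on A-704 targets Farar, not Junara; it does not apply.
Duty = £197,461.44 × 0% = £0.00.
Total = £16,894.84 + £0.00 = £16,894.84.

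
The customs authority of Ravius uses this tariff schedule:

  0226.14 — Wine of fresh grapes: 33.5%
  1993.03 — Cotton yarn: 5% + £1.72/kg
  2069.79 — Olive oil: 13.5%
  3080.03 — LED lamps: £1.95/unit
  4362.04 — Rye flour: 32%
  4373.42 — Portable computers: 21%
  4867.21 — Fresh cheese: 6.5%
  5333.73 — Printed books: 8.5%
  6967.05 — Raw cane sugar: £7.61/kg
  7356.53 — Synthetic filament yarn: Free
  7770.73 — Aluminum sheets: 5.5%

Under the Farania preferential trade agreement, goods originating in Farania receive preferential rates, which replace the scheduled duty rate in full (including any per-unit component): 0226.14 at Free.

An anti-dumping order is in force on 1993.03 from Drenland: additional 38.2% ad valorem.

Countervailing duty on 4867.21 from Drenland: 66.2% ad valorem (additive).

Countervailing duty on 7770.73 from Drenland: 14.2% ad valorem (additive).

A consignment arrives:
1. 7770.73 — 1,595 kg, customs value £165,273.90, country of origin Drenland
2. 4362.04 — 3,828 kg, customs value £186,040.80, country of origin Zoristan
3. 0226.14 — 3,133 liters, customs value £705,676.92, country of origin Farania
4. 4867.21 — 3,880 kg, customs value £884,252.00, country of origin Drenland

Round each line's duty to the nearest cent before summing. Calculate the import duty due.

£734,943.22

Line 1 (7770.73, Drenland, 1,595 kg, £165,273.90):
Base rate for 7770.73 is 5.5%.
Additional duty on 7770.73 from Drenland: +14.2%. Applied ad valorem rate: 5.5% + 14.2% = 19.7%.
Duty = £165,273.90 × 19.7% = £32,558.96.
Line 2 (4362.04, Zoristan, 3,828 kg, £186,040.80):
Base rate for 4362.04 is 32%.
Duty = £186,040.80 × 32% = £59,533.06.
Line 3 (0226.14, Farania, 3,133 liters, £705,676.92):
Base rate for 0226.14 is 33.5%.
Origin Farania qualifies under the Ravius–Farania agreement and 0226.14 is covered: preferential rate Free applies instead.
Duty = £705,676.92 × 0% = £0.00.
Line 4 (4867.21, Drenland, 3,880 kg, £884,252.00):
Base rate for 4867.21 is 6.5%.
Additional duty on 4867.21 from Drenland: +66.2%. Applied ad valorem rate: 6.5% + 66.2% = 72.7%.
Duty = £884,252.00 × 72.7% = £642,851.20.
Total = £32,558.96 + £59,533.06 + £0.00 + £642,851.20 = £734,943.22.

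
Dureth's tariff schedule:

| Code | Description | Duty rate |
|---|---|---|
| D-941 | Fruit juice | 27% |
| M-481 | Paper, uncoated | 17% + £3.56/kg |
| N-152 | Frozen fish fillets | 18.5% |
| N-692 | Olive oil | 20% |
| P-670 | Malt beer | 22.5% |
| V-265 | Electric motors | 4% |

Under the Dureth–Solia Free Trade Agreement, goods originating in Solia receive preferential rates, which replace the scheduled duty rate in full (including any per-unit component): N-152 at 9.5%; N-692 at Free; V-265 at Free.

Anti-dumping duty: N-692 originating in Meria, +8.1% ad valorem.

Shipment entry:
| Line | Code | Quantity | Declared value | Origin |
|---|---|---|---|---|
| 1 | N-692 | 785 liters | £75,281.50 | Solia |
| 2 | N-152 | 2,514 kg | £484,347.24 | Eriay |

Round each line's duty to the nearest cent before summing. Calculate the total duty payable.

Line 1 (N-692, Solia, 785 liters, £75,281.50):
Base rate for N-692 is 20%.
Origin Solia qualifies under the Dureth–Solia agreement and N-692 is covered: preferential rate Free applies instead.
The additional-duty order on N-692 targets Meria, not Solia; it does not apply.
Duty = £75,281.50 × 0% = £0.00.
Line 2 (N-152, Eriay, 2,514 kg, £484,347.24):
Base rate for N-152 is 18.5%.
N-152 has an FTA preferential rate, but origin Eriay is not Solia; base rate stands.
Duty = £484,347.24 × 18.5% = £89,604.24.
Total = £0.00 + £89,604.24 = £89,604.24.

£89,604.24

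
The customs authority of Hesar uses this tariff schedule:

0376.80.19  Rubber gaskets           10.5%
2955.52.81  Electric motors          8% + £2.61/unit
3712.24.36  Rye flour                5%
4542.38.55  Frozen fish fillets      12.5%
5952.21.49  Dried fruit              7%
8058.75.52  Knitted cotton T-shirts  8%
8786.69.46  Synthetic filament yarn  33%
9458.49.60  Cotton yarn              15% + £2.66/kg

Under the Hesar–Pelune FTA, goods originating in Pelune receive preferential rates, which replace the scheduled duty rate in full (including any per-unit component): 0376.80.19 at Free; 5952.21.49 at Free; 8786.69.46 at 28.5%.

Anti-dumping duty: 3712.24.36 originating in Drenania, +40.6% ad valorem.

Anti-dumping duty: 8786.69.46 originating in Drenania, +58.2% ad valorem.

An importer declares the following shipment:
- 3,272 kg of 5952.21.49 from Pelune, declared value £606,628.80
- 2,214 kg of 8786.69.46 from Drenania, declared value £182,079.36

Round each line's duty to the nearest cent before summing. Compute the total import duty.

£166,056.38

Line 1 (5952.21.49, Pelune, 3,272 kg, £606,628.80):
Base rate for 5952.21.49 is 7%.
Origin Pelune qualifies under the Hesar–Pelune agreement and 5952.21.49 is covered: preferential rate Free applies instead.
Duty = £606,628.80 × 0% = £0.00.
Line 2 (8786.69.46, Drenania, 2,214 kg, £182,079.36):
Base rate for 8786.69.46 is 33%.
8786.69.46 has an FTA preferential rate, but origin Drenania is not Pelune; base rate stands.
Additional duty on 8786.69.46 from Drenania: +58.2%. Applied ad valorem rate: 33% + 58.2% = 91.2%.
Duty = £182,079.36 × 91.2% = £166,056.38.
Total = £0.00 + £166,056.38 = £166,056.38.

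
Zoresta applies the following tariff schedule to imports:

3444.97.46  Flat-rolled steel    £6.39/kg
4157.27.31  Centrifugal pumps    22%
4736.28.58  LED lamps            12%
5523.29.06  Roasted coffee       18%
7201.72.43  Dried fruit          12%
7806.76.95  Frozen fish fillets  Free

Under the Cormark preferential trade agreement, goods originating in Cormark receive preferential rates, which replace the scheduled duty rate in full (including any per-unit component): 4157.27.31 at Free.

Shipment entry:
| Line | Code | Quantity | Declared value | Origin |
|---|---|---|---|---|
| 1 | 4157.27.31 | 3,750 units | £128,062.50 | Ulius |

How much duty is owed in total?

Line 1 (4157.27.31, Ulius, 3,750 units, £128,062.50):
Base rate for 4157.27.31 is 22%.
4157.27.31 has an FTA preferential rate, but origin Ulius is not Cormark; base rate stands.
Duty = £128,062.50 × 22% = £28,173.75.

£28,173.75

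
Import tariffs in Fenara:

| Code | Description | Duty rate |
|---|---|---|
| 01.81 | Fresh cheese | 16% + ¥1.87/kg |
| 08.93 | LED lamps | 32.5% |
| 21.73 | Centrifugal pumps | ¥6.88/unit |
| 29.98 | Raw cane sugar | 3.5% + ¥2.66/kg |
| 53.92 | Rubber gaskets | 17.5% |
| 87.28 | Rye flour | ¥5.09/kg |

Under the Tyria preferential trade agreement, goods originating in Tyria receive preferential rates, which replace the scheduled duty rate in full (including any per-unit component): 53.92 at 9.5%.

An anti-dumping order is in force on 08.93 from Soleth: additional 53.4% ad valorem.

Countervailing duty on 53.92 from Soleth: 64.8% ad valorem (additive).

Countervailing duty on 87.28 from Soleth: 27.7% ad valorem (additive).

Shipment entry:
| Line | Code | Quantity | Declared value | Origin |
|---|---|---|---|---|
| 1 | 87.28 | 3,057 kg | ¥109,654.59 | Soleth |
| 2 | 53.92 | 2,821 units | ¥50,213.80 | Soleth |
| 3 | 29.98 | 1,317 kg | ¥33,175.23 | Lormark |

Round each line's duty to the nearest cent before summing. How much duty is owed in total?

¥91,924.76

Line 1 (87.28, Soleth, 3,057 kg, ¥109,654.59):
Base rate for 87.28 is ¥5.09/kg.
Additional duty on 87.28 from Soleth: +27.7% ad valorem. Applied ad valorem rate = 27.7%.
Duty = ¥109,654.59 × 27.7% + 3,057 × ¥5.09 = ¥45,934.45.
Line 2 (53.92, Soleth, 2,821 units, ¥50,213.80):
Base rate for 53.92 is 17.5%.
53.92 has an FTA preferential rate, but origin Soleth is not Tyria; base rate stands.
Additional duty on 53.92 from Soleth: +64.8%. Applied ad valorem rate: 17.5% + 64.8% = 82.3%.
Duty = ¥50,213.80 × 82.3% = ¥41,325.96.
Line 3 (29.98, Lormark, 1,317 kg, ¥33,175.23):
Base rate for 29.98 is 3.5% + ¥2.66/kg.
Duty = ¥33,175.23 × 3.5% + 1,317 × ¥2.66 = ¥4,664.35.
Total = ¥45,934.45 + ¥41,325.96 + ¥4,664.35 = ¥91,924.76.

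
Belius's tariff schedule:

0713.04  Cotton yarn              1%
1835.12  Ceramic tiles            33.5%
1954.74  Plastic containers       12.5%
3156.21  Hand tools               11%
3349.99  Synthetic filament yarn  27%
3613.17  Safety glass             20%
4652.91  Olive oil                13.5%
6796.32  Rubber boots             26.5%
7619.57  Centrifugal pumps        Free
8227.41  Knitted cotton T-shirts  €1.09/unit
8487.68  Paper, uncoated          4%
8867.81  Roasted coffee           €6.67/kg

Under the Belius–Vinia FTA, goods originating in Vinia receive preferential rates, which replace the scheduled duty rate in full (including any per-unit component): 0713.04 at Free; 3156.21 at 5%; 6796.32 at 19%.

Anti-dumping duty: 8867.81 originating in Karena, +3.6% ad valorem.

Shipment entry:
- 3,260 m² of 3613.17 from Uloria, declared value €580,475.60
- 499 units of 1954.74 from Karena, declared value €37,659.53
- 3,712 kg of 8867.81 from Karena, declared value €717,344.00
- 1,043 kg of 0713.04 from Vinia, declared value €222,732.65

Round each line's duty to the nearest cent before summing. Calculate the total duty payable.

Line 1 (3613.17, Uloria, 3,260 m², €580,475.60):
Base rate for 3613.17 is 20%.
Duty = €580,475.60 × 20% = €116,095.12.
Line 2 (1954.74, Karena, 499 units, €37,659.53):
Base rate for 1954.74 is 12.5%.
Duty = €37,659.53 × 12.5% = €4,707.44.
Line 3 (8867.81, Karena, 3,712 kg, €717,344.00):
Base rate for 8867.81 is €6.67/kg.
Additional duty on 8867.81 from Karena: +3.6% ad valorem. Applied ad valorem rate = 3.6%.
Duty = €717,344.00 × 3.6% + 3,712 × €6.67 = €50,583.42.
Line 4 (0713.04, Vinia, 1,043 kg, €222,732.65):
Base rate for 0713.04 is 1%.
Origin Vinia qualifies under the Belius–Vinia agreement and 0713.04 is covered: preferential rate Free applies instead.
Duty = €222,732.65 × 0% = €0.00.
Total = €116,095.12 + €4,707.44 + €50,583.42 + €0.00 = €171,385.98.

€171,385.98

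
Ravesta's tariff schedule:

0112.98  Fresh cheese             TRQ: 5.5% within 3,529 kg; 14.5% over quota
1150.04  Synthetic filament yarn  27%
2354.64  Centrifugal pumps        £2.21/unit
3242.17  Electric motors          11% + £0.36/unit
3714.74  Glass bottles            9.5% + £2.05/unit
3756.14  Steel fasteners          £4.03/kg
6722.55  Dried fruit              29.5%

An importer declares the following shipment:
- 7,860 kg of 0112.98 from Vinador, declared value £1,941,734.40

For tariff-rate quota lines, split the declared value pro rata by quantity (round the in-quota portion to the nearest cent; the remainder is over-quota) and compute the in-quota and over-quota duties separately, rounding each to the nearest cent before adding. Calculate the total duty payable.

Line 1 (0112.98, Vinador, 7,860 kg, £1,941,734.40):
Code 0112.98 is under a tariff-rate quota (threshold 3,529 kg). In-quota: 3,529 kg at 5.5%; over-quota: 4,331 kg at 14.5%.
Pro-rata value split: in-quota = £1,941,734.40 × 3,529/7,860 = £871,804.16; over-quota = £1,941,734.40 − £871,804.16 = £1,069,930.24.
In-quota duty = £871,804.16 × 5.5% = £47,949.23. Over-quota duty = £1,069,930.24 × 14.5% = £155,139.88.
Line duty = £47,949.23 + £155,139.88 = £203,089.11.

£203,089.11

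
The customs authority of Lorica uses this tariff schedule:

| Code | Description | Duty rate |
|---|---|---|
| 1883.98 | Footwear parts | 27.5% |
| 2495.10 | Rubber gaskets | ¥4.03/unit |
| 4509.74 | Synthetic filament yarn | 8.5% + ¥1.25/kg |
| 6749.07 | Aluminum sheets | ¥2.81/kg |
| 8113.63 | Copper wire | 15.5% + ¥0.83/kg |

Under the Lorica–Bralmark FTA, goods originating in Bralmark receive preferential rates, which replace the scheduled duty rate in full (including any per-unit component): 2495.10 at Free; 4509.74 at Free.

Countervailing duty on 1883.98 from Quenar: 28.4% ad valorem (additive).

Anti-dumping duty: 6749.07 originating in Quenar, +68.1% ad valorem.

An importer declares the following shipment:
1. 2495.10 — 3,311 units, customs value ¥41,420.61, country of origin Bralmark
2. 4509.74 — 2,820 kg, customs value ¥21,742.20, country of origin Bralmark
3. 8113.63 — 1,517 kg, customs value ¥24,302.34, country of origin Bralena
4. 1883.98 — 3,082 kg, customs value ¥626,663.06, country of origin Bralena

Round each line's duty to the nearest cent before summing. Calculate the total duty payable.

¥177,358.31

Line 1 (2495.10, Bralmark, 3,311 units, ¥41,420.61):
Base rate for 2495.10 is ¥4.03/unit.
Origin Bralmark qualifies under the Lorica–Bralmark agreement and 2495.10 is covered: preferential rate Free applies instead.
Duty = ¥41,420.61 × 0% = ¥0.00.
Line 2 (4509.74, Bralmark, 2,820 kg, ¥21,742.20):
Base rate for 4509.74 is 8.5% + ¥1.25/kg.
Origin Bralmark qualifies under the Lorica–Bralmark agreement and 4509.74 is covered: preferential rate Free applies instead.
Duty = ¥21,742.20 × 0% = ¥0.00.
Line 3 (8113.63, Bralena, 1,517 kg, ¥24,302.34):
Base rate for 8113.63 is 15.5% + ¥0.83/kg.
Duty = ¥24,302.34 × 15.5% + 1,517 × ¥0.83 = ¥5,025.97.
Line 4 (1883.98, Bralena, 3,082 kg, ¥626,663.06):
Base rate for 1883.98 is 27.5%.
The additional-duty order on 1883.98 targets Quenar, not Bralena; it does not apply.
Duty = ¥626,663.06 × 27.5% = ¥172,332.34.
Total = ¥0.00 + ¥0.00 + ¥5,025.97 + ¥172,332.34 = ¥177,358.31.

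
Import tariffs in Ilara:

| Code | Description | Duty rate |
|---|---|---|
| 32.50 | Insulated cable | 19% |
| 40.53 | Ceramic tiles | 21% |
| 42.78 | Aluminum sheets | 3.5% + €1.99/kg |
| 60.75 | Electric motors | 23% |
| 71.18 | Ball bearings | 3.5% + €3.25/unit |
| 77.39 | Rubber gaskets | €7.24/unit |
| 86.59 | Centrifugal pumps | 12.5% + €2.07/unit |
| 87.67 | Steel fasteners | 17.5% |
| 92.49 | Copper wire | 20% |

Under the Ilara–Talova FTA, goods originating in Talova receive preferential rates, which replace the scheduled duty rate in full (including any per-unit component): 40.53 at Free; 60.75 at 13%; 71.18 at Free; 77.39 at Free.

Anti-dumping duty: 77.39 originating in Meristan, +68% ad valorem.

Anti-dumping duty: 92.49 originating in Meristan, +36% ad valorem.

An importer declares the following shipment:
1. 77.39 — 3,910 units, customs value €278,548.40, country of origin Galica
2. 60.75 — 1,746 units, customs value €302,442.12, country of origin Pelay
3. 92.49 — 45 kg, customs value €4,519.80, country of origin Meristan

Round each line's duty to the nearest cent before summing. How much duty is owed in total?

€100,401.18

Line 1 (77.39, Galica, 3,910 units, €278,548.40):
Base rate for 77.39 is €7.24/unit.
77.39 has an FTA preferential rate, but origin Galica is not Talova; base rate stands.
The additional-duty order on 77.39 targets Meristan, not Galica; it does not apply.
Duty = 3,910 × €7.24 = €28,308.40.
Line 2 (60.75, Pelay, 1,746 units, €302,442.12):
Base rate for 60.75 is 23%.
60.75 has an FTA preferential rate, but origin Pelay is not Talova; base rate stands.
Duty = €302,442.12 × 23% = €69,561.69.
Line 3 (92.49, Meristan, 45 kg, €4,519.80):
Base rate for 92.49 is 20%.
Additional duty on 92.49 from Meristan: +36%. Applied ad valorem rate: 20% + 36% = 56%.
Duty = €4,519.80 × 56% = €2,531.09.
Total = €28,308.40 + €69,561.69 + €2,531.09 = €100,401.18.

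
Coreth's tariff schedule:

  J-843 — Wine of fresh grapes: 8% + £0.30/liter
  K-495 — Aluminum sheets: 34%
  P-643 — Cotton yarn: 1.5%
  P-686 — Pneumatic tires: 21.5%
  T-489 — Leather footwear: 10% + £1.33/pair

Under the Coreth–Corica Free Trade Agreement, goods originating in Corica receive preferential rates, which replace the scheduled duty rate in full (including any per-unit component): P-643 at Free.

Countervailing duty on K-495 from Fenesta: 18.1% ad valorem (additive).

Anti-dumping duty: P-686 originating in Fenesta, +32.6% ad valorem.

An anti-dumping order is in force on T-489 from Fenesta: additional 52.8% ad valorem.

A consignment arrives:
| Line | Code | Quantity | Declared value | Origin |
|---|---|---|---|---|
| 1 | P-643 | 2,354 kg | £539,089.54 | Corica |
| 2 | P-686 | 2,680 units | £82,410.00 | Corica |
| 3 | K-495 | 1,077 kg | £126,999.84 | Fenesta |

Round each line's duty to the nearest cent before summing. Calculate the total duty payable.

£83,885.07

Line 1 (P-643, Corica, 2,354 kg, £539,089.54):
Base rate for P-643 is 1.5%.
Origin Corica qualifies under the Coreth–Corica agreement and P-643 is covered: preferential rate Free applies instead.
Duty = £539,089.54 × 0% = £0.00.
Line 2 (P-686, Corica, 2,680 units, £82,410.00):
Base rate for P-686 is 21.5%.
Origin Corica is the FTA partner but P-686 is not on the preference list; base rate stands.
The additional-duty order on P-686 targets Fenesta, not Corica; it does not apply.
Duty = £82,410.00 × 21.5% = £17,718.15.
Line 3 (K-495, Fenesta, 1,077 kg, £126,999.84):
Base rate for K-495 is 34%.
Additional duty on K-495 from Fenesta: +18.1%. Applied ad valorem rate: 34% + 18.1% = 52.1%.
Duty = £126,999.84 × 52.1% = £66,166.92.
Total = £0.00 + £17,718.15 + £66,166.92 = £83,885.07.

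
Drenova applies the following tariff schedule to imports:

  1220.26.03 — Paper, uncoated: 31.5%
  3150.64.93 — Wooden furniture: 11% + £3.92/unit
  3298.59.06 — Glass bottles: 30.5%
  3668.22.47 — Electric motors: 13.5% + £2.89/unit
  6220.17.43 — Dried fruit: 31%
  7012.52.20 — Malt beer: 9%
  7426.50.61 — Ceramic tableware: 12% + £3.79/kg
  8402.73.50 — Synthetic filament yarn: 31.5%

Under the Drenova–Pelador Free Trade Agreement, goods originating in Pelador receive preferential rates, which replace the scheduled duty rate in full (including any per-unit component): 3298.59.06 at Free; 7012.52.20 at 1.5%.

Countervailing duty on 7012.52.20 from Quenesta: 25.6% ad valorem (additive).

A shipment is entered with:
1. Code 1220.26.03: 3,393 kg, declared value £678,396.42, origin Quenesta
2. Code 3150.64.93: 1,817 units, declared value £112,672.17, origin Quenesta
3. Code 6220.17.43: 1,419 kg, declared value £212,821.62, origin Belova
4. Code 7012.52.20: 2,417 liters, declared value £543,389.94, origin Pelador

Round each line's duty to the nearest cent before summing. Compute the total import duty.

£307,337.00

Line 1 (1220.26.03, Quenesta, 3,393 kg, £678,396.42):
Base rate for 1220.26.03 is 31.5%.
Duty = £678,396.42 × 31.5% = £213,694.87.
Line 2 (3150.64.93, Quenesta, 1,817 units, £112,672.17):
Base rate for 3150.64.93 is 11% + £3.92/unit.
Duty = £112,672.17 × 11% + 1,817 × £3.92 = £19,516.58.
Line 3 (6220.17.43, Belova, 1,419 kg, £212,821.62):
Base rate for 6220.17.43 is 31%.
Duty = £212,821.62 × 31% = £65,974.70.
Line 4 (7012.52.20, Pelador, 2,417 liters, £543,389.94):
Base rate for 7012.52.20 is 9%.
Origin Pelador qualifies under the Drenova–Pelador agreement and 7012.52.20 is covered: preferential rate 1.5% applies instead.
The additional-duty order on 7012.52.20 targets Quenesta, not Pelador; it does not apply.
Duty = £543,389.94 × 1.5% = £8,150.85.
Total = £213,694.87 + £19,516.58 + £65,974.70 + £8,150.85 = £307,337.00.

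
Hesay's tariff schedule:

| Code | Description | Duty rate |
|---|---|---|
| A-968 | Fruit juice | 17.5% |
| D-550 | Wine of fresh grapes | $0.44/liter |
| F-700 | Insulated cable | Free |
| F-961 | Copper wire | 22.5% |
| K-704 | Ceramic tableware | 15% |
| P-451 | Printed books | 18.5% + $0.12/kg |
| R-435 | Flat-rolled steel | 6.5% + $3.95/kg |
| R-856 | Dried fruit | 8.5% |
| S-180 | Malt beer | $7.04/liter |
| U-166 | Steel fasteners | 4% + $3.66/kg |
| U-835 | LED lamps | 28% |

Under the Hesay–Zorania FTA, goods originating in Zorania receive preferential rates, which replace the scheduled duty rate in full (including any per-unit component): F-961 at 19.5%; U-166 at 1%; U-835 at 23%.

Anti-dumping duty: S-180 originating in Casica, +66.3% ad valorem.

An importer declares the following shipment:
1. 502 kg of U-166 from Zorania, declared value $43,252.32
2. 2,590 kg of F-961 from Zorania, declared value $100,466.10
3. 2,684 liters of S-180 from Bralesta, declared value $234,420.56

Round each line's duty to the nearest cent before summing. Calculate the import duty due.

Line 1 (U-166, Zorania, 502 kg, $43,252.32):
Base rate for U-166 is 4% + $3.66/kg.
Origin Zorania qualifies under the Hesay–Zorania agreement and U-166 is covered: preferential rate 1% applies instead.
Duty = $43,252.32 × 1% = $432.52.
Line 2 (F-961, Zorania, 2,590 kg, $100,466.10):
Base rate for F-961 is 22.5%.
Origin Zorania qualifies under the Hesay–Zorania agreement and F-961 is covered: preferential rate 19.5% applies instead.
Duty = $100,466.10 × 19.5% = $19,590.89.
Line 3 (S-180, Bralesta, 2,684 liters, $234,420.56):
Base rate for S-180 is $7.04/liter.
The additional-duty order on S-180 targets Casica, not Bralesta; it does not apply.
Duty = 2,684 × $7.04 = $18,895.36.
Total = $432.52 + $19,590.89 + $18,895.36 = $38,918.77.

$38,918.77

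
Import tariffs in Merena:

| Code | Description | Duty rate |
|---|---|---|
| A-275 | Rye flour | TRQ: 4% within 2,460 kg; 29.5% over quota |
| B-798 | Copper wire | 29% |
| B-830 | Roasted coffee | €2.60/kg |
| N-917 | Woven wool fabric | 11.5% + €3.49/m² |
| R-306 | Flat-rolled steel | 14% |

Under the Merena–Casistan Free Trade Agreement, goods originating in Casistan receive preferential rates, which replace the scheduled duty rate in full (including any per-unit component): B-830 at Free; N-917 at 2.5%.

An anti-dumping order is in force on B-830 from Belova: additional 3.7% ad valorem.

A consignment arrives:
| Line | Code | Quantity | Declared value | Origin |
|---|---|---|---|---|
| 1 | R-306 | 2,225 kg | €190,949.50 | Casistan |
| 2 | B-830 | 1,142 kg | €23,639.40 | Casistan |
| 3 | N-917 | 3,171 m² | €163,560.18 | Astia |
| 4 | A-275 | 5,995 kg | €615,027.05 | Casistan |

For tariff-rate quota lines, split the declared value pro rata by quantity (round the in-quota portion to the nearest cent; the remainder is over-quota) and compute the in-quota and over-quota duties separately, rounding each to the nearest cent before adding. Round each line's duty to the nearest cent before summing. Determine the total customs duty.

€173,687.42

Line 1 (R-306, Casistan, 2,225 kg, €190,949.50):
Base rate for R-306 is 14%.
Origin Casistan is the FTA partner but R-306 is not on the preference list; base rate stands.
Duty = €190,949.50 × 14% = €26,732.93.
Line 2 (B-830, Casistan, 1,142 kg, €23,639.40):
Base rate for B-830 is €2.60/kg.
Origin Casistan qualifies under the Merena–Casistan agreement and B-830 is covered: preferential rate Free applies instead.
The additional-duty order on B-830 targets Belova, not Casistan; it does not apply.
Duty = €23,639.40 × 0% = €0.00.
Line 3 (N-917, Astia, 3,171 m², €163,560.18):
Base rate for N-917 is 11.5% + €3.49/m².
N-917 has an FTA preferential rate, but origin Astia is not Casistan; base rate stands.
Duty = €163,560.18 × 11.5% + 3,171 × €3.49 = €29,876.21.
Line 4 (A-275, Casistan, 5,995 kg, €615,027.05):
Code A-275 is under a tariff-rate quota (threshold 2,460 kg). In-quota: 2,460 kg at 4%; over-quota: 3,535 kg at 29.5%.
Pro-rata value split: in-quota = €615,027.05 × 2,460/5,995 = €252,371.40; over-quota = €615,027.05 − €252,371.40 = €362,655.65.
In-quota duty = €252,371.40 × 4% = €10,094.86. Over-quota duty = €362,655.65 × 29.5% = €106,983.42.
Line duty = €10,094.86 + €106,983.42 = €117,078.28.
Total = €26,732.93 + €0.00 + €29,876.21 + €117,078.28 = €173,687.42.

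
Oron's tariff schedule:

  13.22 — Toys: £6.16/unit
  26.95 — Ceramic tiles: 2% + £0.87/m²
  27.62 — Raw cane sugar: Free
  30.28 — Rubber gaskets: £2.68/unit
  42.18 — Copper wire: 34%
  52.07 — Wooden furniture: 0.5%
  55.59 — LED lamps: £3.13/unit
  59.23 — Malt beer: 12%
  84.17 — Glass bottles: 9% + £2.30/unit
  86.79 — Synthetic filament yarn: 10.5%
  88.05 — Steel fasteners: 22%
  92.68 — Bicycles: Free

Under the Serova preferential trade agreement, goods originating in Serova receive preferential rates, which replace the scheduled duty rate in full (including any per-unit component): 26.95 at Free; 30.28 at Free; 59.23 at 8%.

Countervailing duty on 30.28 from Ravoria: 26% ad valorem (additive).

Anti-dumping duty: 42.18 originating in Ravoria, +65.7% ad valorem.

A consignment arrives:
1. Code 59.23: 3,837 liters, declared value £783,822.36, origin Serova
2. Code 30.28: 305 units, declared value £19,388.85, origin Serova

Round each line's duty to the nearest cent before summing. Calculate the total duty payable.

Line 1 (59.23, Serova, 3,837 liters, £783,822.36):
Base rate for 59.23 is 12%.
Origin Serova qualifies under the Oron–Serova agreement and 59.23 is covered: preferential rate 8% applies instead.
Duty = £783,822.36 × 8% = £62,705.79.
Line 2 (30.28, Serova, 305 units, £19,388.85):
Base rate for 30.28 is £2.68/unit.
Origin Serova qualifies under the Oron–Serova agreement and 30.28 is covered: preferential rate Free applies instead.
The additional-duty order on 30.28 targets Ravoria, not Serova; it does not apply.
Duty = £19,388.85 × 0% = £0.00.
Total = £62,705.79 + £0.00 = £62,705.79.

£62,705.79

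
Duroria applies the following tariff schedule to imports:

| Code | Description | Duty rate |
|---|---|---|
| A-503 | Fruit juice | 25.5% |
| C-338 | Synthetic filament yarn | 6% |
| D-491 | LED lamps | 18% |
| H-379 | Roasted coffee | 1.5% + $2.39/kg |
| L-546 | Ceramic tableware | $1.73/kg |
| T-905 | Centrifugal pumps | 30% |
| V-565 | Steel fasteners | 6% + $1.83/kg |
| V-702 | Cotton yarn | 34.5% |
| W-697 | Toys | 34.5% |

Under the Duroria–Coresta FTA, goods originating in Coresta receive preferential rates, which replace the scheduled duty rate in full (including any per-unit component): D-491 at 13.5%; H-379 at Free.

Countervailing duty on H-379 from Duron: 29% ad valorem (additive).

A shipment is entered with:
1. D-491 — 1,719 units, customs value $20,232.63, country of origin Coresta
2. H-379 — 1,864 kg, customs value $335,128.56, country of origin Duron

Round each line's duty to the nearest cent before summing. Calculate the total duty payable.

Line 1 (D-491, Coresta, 1,719 units, $20,232.63):
Base rate for D-491 is 18%.
Origin Coresta qualifies under the Duroria–Coresta agreement and D-491 is covered: preferential rate 13.5% applies instead.
Duty = $20,232.63 × 13.5% = $2,731.41.
Line 2 (H-379, Duron, 1,864 kg, $335,128.56):
Base rate for H-379 is 1.5% + $2.39/kg.
H-379 has an FTA preferential rate, but origin Duron is not Coresta; base rate stands.
Additional duty on H-379 from Duron: +29%. Applied ad valorem rate: 1.5% + 29% = 30.5%.
Duty = $335,128.56 × 30.5% + 1,864 × $2.39 = $106,669.17.
Total = $2,731.41 + $106,669.17 = $109,400.58.

$109,400.58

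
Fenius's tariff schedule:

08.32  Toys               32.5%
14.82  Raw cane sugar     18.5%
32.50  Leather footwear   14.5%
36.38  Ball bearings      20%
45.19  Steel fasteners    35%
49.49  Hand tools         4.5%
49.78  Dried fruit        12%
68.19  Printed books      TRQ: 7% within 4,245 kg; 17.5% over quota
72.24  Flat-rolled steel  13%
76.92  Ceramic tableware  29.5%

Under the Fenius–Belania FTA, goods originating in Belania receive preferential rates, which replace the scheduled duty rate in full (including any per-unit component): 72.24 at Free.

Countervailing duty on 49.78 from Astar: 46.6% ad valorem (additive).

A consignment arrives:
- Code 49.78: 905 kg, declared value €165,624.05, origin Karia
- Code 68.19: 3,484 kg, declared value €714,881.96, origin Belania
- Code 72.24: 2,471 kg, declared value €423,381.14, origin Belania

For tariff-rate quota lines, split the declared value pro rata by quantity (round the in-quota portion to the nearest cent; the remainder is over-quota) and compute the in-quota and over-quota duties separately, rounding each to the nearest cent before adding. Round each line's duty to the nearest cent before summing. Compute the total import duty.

Line 1 (49.78, Karia, 905 kg, €165,624.05):
Base rate for 49.78 is 12%.
The additional-duty order on 49.78 targets Astar, not Karia; it does not apply.
Duty = €165,624.05 × 12% = €19,874.89.
Line 2 (68.19, Belania, 3,484 kg, €714,881.96):
Code 68.19 is under a tariff-rate quota (threshold 4,245 kg). Quantity 3,484 kg is within the quota, so the in-quota rate 7% applies to the full value.
Duty = €714,881.96 × 7% = €50,041.74.
Line 3 (72.24, Belania, 2,471 kg, €423,381.14):
Base rate for 72.24 is 13%.
Origin Belania qualifies under the Fenius–Belania agreement and 72.24 is covered: preferential rate Free applies instead.
Duty = €423,381.14 × 0% = €0.00.
Total = €19,874.89 + €50,041.74 + €0.00 = €69,916.63.

€69,916.63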